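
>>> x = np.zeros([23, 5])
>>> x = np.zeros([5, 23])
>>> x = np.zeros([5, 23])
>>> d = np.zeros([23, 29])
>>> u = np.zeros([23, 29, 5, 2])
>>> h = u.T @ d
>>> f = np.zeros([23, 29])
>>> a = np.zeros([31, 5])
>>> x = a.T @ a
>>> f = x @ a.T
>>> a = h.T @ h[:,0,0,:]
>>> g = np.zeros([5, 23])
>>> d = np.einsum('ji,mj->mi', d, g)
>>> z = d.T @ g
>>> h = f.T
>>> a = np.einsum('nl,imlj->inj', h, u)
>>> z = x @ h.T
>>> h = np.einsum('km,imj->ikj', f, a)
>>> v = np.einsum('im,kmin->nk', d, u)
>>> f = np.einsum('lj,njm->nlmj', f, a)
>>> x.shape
(5, 5)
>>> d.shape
(5, 29)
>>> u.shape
(23, 29, 5, 2)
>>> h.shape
(23, 5, 2)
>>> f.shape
(23, 5, 2, 31)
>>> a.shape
(23, 31, 2)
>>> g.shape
(5, 23)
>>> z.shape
(5, 31)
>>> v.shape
(2, 23)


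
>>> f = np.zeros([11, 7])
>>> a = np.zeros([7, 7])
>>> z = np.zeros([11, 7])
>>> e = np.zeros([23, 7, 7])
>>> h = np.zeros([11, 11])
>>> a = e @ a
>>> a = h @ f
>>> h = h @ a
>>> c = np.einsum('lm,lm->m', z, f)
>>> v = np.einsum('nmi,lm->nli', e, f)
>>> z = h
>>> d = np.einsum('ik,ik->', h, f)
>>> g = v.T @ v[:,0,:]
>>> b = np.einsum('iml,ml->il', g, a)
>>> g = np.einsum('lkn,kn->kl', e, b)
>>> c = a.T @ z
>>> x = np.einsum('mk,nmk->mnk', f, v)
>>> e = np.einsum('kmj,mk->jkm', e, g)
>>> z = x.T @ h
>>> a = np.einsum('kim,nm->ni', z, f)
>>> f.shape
(11, 7)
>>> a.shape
(11, 23)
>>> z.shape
(7, 23, 7)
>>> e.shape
(7, 23, 7)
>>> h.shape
(11, 7)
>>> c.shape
(7, 7)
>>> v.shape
(23, 11, 7)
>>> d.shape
()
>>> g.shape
(7, 23)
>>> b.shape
(7, 7)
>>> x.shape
(11, 23, 7)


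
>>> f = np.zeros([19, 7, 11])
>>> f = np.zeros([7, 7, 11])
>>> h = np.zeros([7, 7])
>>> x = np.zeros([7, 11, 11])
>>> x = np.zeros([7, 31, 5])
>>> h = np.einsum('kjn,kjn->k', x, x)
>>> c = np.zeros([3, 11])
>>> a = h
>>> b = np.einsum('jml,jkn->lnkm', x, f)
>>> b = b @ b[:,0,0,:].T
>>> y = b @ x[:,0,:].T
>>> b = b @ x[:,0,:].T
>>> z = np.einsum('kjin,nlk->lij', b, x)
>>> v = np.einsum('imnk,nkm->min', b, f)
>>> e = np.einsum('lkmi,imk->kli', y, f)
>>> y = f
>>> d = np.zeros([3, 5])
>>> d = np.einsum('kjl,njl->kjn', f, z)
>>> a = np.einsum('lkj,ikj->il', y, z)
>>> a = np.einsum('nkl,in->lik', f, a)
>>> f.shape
(7, 7, 11)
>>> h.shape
(7,)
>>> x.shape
(7, 31, 5)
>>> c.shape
(3, 11)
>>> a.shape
(11, 31, 7)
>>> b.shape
(5, 11, 7, 7)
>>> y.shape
(7, 7, 11)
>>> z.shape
(31, 7, 11)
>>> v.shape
(11, 5, 7)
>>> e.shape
(11, 5, 7)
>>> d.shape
(7, 7, 31)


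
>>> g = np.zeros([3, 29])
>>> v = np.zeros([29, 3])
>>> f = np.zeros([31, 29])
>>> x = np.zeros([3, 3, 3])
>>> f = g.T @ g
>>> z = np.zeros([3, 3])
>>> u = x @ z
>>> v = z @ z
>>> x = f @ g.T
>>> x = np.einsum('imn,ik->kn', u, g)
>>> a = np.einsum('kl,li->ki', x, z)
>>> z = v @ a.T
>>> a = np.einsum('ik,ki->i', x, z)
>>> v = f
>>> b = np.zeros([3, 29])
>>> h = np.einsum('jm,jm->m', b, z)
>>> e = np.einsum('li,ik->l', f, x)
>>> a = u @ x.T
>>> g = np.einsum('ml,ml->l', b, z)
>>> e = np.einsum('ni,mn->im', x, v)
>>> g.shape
(29,)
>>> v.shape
(29, 29)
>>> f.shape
(29, 29)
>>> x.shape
(29, 3)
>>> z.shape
(3, 29)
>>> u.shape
(3, 3, 3)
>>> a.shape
(3, 3, 29)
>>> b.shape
(3, 29)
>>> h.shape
(29,)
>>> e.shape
(3, 29)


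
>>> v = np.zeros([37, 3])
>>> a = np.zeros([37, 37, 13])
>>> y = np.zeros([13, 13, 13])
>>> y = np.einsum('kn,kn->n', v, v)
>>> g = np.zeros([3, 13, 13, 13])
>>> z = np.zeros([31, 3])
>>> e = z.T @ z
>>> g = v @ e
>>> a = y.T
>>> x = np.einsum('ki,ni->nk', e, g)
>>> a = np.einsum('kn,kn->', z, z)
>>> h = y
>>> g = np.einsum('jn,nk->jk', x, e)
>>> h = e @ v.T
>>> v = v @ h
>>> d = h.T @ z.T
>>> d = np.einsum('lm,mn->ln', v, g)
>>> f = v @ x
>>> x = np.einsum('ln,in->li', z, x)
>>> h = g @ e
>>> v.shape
(37, 37)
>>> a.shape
()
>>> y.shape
(3,)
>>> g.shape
(37, 3)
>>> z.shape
(31, 3)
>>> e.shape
(3, 3)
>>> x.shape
(31, 37)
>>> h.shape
(37, 3)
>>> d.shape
(37, 3)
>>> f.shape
(37, 3)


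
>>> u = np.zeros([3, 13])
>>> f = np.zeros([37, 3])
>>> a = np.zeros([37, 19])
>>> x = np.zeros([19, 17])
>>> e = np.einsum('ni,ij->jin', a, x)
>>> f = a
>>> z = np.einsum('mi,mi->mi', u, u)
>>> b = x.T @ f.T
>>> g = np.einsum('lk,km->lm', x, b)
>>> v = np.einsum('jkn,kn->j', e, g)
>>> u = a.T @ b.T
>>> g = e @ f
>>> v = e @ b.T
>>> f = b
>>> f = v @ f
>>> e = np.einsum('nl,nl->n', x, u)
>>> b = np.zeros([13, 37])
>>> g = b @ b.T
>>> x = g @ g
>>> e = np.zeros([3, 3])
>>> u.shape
(19, 17)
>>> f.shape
(17, 19, 37)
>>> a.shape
(37, 19)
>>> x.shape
(13, 13)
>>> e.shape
(3, 3)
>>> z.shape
(3, 13)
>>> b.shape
(13, 37)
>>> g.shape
(13, 13)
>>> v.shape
(17, 19, 17)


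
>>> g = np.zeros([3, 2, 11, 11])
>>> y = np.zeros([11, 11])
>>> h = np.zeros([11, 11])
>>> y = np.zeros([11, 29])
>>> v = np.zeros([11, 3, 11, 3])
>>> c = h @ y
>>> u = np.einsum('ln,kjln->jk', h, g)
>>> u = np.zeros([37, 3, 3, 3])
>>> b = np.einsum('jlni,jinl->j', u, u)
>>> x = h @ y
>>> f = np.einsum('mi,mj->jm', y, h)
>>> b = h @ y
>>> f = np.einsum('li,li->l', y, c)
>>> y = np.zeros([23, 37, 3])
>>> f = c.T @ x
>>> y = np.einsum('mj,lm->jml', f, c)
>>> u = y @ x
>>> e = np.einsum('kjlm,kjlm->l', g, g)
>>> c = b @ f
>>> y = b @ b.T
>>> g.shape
(3, 2, 11, 11)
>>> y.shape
(11, 11)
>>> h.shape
(11, 11)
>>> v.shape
(11, 3, 11, 3)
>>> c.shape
(11, 29)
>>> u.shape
(29, 29, 29)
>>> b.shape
(11, 29)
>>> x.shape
(11, 29)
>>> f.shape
(29, 29)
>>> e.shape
(11,)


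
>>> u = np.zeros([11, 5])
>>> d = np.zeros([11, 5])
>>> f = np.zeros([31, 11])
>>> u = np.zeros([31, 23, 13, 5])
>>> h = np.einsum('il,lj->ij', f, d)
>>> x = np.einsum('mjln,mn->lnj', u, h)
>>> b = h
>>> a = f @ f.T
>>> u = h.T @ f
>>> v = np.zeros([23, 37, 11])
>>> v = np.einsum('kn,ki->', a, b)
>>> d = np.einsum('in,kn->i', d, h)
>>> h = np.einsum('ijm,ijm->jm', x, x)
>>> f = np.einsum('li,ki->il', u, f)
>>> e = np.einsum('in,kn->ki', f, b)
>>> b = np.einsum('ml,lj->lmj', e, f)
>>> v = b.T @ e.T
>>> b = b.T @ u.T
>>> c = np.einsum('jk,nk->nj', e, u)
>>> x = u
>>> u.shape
(5, 11)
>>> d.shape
(11,)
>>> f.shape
(11, 5)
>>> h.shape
(5, 23)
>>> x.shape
(5, 11)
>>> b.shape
(5, 31, 5)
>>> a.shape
(31, 31)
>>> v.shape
(5, 31, 31)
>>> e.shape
(31, 11)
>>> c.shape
(5, 31)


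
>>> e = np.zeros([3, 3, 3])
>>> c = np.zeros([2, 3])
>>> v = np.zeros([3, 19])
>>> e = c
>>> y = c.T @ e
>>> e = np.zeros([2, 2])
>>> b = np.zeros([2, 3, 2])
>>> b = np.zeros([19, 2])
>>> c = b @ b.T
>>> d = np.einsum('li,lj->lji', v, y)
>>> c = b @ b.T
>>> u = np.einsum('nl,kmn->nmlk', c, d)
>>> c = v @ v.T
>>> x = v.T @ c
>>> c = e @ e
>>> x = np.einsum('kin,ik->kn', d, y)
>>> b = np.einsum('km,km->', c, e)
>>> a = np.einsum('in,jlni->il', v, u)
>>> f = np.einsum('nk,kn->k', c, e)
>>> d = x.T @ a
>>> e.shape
(2, 2)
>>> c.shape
(2, 2)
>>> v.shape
(3, 19)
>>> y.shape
(3, 3)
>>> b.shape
()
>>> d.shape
(19, 3)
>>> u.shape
(19, 3, 19, 3)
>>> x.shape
(3, 19)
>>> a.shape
(3, 3)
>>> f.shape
(2,)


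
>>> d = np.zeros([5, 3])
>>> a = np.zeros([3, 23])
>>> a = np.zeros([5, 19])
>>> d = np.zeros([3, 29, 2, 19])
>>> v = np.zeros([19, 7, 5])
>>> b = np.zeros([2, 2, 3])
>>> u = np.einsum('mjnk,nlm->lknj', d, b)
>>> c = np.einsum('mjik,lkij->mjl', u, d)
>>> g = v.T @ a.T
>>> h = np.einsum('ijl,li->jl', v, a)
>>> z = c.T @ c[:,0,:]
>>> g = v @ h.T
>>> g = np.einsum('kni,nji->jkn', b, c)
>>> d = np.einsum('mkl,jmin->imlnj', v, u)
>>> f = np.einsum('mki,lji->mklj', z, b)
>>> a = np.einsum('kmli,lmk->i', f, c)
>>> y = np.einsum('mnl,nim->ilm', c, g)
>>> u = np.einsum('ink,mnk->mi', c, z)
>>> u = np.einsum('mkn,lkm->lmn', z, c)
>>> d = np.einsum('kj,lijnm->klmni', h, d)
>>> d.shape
(7, 2, 2, 29, 19)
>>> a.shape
(2,)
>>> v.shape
(19, 7, 5)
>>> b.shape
(2, 2, 3)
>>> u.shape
(2, 3, 3)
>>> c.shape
(2, 19, 3)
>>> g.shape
(19, 2, 2)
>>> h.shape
(7, 5)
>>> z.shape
(3, 19, 3)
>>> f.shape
(3, 19, 2, 2)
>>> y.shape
(2, 3, 2)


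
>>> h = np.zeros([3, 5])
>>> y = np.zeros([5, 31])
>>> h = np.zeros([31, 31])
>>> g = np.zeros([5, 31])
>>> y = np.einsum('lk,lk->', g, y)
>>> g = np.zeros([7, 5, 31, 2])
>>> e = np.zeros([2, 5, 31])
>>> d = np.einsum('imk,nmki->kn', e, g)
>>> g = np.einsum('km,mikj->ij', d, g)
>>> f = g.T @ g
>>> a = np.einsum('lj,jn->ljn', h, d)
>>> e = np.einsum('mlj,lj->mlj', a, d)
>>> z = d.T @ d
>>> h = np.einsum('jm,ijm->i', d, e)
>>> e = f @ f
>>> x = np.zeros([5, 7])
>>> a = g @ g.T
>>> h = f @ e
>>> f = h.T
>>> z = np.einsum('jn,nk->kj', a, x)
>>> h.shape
(2, 2)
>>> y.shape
()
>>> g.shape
(5, 2)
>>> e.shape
(2, 2)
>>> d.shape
(31, 7)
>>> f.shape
(2, 2)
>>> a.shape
(5, 5)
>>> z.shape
(7, 5)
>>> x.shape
(5, 7)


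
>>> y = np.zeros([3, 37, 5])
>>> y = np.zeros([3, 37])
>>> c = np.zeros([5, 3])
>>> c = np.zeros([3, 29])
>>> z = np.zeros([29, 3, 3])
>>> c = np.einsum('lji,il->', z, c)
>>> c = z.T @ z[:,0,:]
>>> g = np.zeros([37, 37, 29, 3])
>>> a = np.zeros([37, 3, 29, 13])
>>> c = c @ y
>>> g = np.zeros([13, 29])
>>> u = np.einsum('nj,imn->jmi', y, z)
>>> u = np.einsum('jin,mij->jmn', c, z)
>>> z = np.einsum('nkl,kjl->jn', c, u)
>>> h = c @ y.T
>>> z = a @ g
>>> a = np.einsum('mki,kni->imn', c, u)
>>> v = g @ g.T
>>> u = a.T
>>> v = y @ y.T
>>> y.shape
(3, 37)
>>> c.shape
(3, 3, 37)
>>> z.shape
(37, 3, 29, 29)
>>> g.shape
(13, 29)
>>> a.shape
(37, 3, 29)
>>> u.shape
(29, 3, 37)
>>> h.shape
(3, 3, 3)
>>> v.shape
(3, 3)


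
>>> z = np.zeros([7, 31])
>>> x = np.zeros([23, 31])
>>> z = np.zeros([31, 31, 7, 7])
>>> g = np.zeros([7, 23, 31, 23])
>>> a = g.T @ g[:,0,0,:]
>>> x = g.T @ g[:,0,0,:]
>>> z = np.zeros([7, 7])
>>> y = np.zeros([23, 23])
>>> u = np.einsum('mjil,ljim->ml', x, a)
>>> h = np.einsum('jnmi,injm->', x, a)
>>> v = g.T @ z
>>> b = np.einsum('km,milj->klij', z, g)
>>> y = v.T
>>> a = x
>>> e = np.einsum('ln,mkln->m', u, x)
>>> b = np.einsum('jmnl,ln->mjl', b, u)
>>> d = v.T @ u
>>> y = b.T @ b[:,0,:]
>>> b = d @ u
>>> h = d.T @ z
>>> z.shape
(7, 7)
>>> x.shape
(23, 31, 23, 23)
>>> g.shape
(7, 23, 31, 23)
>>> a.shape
(23, 31, 23, 23)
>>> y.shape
(23, 7, 23)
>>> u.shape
(23, 23)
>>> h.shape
(23, 31, 23, 7)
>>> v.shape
(23, 31, 23, 7)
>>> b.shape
(7, 23, 31, 23)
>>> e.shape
(23,)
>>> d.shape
(7, 23, 31, 23)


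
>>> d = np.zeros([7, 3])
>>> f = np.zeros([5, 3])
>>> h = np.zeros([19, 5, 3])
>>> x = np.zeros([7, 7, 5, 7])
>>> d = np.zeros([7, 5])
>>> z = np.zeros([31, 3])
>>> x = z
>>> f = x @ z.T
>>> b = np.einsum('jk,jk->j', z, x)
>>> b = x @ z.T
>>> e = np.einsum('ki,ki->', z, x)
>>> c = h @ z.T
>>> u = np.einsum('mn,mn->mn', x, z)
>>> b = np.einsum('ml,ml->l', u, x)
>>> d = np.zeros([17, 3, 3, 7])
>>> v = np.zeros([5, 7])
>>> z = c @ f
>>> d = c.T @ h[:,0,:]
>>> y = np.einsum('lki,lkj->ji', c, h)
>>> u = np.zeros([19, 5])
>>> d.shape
(31, 5, 3)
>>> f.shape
(31, 31)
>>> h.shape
(19, 5, 3)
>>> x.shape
(31, 3)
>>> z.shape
(19, 5, 31)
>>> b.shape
(3,)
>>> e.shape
()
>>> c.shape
(19, 5, 31)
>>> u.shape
(19, 5)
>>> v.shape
(5, 7)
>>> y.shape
(3, 31)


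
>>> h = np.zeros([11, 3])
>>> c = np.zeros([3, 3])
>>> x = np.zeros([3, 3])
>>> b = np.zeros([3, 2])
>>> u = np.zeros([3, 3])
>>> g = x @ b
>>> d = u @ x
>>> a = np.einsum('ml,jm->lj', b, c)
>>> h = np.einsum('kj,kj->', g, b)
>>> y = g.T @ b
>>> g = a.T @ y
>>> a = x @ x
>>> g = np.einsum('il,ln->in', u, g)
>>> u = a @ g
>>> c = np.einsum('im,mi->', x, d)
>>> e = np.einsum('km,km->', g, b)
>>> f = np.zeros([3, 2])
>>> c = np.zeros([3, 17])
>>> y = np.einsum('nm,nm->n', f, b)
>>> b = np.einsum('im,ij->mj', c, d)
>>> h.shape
()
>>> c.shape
(3, 17)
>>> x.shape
(3, 3)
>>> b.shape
(17, 3)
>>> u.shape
(3, 2)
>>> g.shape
(3, 2)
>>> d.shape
(3, 3)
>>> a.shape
(3, 3)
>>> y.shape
(3,)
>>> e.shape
()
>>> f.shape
(3, 2)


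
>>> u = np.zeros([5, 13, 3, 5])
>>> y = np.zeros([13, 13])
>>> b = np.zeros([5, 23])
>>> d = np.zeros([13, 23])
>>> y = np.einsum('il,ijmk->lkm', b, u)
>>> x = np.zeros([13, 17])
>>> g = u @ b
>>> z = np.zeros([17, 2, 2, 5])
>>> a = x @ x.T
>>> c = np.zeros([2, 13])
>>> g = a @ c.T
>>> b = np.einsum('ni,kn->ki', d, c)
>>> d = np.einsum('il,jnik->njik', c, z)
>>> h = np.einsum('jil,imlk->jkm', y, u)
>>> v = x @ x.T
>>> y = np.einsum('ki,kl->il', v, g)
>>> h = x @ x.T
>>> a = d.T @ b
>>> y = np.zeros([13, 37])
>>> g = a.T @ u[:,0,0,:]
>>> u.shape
(5, 13, 3, 5)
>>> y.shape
(13, 37)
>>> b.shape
(2, 23)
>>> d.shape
(2, 17, 2, 5)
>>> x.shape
(13, 17)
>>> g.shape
(23, 17, 2, 5)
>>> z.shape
(17, 2, 2, 5)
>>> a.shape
(5, 2, 17, 23)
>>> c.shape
(2, 13)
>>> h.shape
(13, 13)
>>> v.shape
(13, 13)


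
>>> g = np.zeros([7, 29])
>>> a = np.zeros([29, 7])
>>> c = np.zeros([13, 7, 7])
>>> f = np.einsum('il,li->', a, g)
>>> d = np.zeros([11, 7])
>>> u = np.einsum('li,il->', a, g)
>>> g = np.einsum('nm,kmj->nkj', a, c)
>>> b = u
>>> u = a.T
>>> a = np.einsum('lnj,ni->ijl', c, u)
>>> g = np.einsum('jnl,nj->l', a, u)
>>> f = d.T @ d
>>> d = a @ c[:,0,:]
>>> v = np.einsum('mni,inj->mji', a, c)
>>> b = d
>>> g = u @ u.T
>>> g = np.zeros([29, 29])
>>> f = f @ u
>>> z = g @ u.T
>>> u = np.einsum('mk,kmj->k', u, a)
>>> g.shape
(29, 29)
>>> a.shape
(29, 7, 13)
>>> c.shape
(13, 7, 7)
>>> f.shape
(7, 29)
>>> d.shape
(29, 7, 7)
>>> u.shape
(29,)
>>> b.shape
(29, 7, 7)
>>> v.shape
(29, 7, 13)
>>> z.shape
(29, 7)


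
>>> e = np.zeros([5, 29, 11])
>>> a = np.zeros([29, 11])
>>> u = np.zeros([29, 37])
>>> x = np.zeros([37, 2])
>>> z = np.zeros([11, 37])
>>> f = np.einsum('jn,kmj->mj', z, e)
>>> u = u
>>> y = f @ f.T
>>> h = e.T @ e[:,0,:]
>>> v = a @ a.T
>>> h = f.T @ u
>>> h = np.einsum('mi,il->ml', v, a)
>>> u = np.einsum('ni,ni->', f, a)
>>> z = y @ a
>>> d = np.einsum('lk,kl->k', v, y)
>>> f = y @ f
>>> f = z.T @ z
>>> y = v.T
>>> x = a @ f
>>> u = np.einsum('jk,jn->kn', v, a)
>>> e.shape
(5, 29, 11)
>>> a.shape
(29, 11)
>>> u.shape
(29, 11)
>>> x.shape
(29, 11)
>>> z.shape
(29, 11)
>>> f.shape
(11, 11)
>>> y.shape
(29, 29)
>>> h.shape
(29, 11)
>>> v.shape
(29, 29)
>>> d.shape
(29,)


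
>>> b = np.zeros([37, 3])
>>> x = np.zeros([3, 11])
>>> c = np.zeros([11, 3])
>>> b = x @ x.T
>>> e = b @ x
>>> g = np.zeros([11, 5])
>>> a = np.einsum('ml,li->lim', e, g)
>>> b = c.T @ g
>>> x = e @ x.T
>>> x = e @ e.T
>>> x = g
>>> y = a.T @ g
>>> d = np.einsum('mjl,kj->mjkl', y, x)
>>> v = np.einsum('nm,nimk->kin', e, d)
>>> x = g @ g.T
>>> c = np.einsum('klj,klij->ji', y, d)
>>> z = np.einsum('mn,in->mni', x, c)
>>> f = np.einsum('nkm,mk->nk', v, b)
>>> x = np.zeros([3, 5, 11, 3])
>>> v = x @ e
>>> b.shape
(3, 5)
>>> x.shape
(3, 5, 11, 3)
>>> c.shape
(5, 11)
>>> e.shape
(3, 11)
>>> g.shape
(11, 5)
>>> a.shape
(11, 5, 3)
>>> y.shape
(3, 5, 5)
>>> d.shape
(3, 5, 11, 5)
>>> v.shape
(3, 5, 11, 11)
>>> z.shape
(11, 11, 5)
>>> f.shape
(5, 5)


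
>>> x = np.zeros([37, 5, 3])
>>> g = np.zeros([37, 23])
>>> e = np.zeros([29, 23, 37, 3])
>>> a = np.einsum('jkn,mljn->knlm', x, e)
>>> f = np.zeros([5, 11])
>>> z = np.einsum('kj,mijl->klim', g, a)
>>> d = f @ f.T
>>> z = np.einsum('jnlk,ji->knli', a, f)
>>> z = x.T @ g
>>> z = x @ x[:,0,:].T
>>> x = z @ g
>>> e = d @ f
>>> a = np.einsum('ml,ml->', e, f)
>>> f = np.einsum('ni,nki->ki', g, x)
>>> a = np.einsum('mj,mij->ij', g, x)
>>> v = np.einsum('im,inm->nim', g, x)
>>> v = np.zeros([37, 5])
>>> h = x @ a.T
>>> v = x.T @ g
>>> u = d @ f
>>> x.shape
(37, 5, 23)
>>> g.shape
(37, 23)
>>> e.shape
(5, 11)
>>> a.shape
(5, 23)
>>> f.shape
(5, 23)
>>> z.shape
(37, 5, 37)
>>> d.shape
(5, 5)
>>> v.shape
(23, 5, 23)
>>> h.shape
(37, 5, 5)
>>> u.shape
(5, 23)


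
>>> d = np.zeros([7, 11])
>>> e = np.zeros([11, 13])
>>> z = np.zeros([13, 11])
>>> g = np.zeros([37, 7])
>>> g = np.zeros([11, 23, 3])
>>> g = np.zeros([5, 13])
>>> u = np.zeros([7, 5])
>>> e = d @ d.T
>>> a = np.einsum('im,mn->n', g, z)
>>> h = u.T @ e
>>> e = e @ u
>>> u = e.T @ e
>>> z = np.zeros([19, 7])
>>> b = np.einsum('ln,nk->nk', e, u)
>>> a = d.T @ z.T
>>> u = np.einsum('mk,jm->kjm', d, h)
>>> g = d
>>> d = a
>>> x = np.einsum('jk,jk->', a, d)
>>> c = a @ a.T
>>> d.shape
(11, 19)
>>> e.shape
(7, 5)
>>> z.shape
(19, 7)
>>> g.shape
(7, 11)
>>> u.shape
(11, 5, 7)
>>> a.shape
(11, 19)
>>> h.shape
(5, 7)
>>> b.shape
(5, 5)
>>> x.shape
()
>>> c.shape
(11, 11)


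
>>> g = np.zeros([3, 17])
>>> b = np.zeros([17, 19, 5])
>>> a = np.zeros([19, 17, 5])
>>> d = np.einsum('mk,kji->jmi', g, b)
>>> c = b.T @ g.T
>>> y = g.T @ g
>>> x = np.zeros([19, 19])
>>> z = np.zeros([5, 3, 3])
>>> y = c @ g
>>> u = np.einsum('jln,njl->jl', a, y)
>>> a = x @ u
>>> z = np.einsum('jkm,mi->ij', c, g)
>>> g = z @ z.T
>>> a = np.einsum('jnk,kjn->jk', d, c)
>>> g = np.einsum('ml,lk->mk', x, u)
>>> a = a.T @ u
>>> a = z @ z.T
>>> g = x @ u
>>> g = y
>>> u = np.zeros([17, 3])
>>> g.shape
(5, 19, 17)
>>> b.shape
(17, 19, 5)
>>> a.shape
(17, 17)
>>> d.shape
(19, 3, 5)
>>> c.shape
(5, 19, 3)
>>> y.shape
(5, 19, 17)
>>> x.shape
(19, 19)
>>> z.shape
(17, 5)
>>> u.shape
(17, 3)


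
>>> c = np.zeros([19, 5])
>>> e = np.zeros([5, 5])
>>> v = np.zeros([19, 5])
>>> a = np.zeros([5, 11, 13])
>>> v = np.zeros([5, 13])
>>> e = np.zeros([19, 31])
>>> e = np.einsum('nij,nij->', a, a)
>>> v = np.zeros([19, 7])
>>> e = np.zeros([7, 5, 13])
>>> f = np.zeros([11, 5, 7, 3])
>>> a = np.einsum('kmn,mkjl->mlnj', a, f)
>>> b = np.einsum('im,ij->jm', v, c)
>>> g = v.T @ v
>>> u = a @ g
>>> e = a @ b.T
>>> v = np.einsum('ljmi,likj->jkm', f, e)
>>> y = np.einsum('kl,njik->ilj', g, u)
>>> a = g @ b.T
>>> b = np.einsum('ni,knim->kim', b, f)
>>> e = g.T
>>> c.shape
(19, 5)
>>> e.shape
(7, 7)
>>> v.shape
(5, 13, 7)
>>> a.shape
(7, 5)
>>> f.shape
(11, 5, 7, 3)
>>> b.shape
(11, 7, 3)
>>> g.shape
(7, 7)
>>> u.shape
(11, 3, 13, 7)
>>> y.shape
(13, 7, 3)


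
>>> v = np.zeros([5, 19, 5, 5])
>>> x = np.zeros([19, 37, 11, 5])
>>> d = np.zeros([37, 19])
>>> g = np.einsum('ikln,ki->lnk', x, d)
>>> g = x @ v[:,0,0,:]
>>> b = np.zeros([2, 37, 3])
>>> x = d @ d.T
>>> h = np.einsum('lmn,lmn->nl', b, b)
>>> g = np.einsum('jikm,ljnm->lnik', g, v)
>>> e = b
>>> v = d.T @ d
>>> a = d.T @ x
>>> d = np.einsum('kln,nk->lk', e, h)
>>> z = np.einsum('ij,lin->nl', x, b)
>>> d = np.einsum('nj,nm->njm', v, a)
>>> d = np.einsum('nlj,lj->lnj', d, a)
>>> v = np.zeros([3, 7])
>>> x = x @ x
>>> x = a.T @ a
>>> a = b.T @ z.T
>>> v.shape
(3, 7)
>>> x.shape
(37, 37)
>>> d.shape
(19, 19, 37)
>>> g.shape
(5, 5, 37, 11)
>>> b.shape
(2, 37, 3)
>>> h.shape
(3, 2)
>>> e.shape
(2, 37, 3)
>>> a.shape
(3, 37, 3)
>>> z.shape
(3, 2)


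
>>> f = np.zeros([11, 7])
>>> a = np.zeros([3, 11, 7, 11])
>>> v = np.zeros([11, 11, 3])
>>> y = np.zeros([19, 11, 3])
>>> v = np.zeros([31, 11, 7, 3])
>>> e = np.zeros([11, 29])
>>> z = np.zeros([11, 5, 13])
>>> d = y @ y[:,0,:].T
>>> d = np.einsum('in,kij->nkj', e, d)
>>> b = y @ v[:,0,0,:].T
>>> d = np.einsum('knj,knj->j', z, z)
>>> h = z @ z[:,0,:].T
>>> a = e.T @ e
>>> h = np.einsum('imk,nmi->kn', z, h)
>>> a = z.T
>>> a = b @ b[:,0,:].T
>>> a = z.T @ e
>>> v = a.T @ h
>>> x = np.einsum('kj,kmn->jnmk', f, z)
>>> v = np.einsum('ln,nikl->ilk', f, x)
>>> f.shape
(11, 7)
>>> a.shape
(13, 5, 29)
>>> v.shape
(13, 11, 5)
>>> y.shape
(19, 11, 3)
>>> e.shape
(11, 29)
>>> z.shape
(11, 5, 13)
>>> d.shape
(13,)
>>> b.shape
(19, 11, 31)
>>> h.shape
(13, 11)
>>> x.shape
(7, 13, 5, 11)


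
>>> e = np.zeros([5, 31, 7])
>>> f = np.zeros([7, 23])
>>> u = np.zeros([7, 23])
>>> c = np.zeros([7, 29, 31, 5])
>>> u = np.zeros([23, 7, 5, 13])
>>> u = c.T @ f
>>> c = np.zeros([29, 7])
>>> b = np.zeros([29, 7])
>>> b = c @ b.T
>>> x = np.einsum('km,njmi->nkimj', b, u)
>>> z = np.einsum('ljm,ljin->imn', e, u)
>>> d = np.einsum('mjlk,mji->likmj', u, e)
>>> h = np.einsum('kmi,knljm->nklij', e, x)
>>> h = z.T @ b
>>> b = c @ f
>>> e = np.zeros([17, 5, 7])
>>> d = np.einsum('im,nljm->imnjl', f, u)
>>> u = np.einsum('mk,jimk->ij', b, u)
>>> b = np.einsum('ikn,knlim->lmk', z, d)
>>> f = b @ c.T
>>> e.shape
(17, 5, 7)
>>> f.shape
(5, 31, 29)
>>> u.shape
(31, 5)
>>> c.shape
(29, 7)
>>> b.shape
(5, 31, 7)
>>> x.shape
(5, 29, 23, 29, 31)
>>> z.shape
(29, 7, 23)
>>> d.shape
(7, 23, 5, 29, 31)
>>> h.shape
(23, 7, 29)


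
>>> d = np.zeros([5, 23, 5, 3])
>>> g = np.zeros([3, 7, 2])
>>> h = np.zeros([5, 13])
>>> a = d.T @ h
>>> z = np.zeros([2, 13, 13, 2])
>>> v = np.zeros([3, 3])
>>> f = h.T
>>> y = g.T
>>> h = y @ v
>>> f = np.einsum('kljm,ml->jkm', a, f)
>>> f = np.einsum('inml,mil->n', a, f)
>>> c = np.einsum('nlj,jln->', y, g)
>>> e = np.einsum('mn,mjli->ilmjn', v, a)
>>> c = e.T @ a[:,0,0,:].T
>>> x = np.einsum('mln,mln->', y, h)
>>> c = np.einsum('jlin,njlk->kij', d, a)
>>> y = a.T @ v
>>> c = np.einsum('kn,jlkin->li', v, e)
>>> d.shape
(5, 23, 5, 3)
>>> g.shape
(3, 7, 2)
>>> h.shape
(2, 7, 3)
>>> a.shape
(3, 5, 23, 13)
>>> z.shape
(2, 13, 13, 2)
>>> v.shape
(3, 3)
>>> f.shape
(5,)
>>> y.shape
(13, 23, 5, 3)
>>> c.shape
(23, 5)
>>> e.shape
(13, 23, 3, 5, 3)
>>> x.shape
()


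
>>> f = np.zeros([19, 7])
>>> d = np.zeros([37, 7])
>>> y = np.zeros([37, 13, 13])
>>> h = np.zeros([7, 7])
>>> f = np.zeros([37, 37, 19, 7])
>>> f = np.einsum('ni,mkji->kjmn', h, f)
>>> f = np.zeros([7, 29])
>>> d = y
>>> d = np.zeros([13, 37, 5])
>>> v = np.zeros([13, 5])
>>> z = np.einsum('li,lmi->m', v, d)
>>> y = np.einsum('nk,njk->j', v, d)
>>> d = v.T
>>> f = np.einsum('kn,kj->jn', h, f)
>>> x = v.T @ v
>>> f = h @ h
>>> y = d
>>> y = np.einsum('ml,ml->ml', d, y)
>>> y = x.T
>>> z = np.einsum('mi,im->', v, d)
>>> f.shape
(7, 7)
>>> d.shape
(5, 13)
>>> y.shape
(5, 5)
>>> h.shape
(7, 7)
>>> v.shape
(13, 5)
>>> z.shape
()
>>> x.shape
(5, 5)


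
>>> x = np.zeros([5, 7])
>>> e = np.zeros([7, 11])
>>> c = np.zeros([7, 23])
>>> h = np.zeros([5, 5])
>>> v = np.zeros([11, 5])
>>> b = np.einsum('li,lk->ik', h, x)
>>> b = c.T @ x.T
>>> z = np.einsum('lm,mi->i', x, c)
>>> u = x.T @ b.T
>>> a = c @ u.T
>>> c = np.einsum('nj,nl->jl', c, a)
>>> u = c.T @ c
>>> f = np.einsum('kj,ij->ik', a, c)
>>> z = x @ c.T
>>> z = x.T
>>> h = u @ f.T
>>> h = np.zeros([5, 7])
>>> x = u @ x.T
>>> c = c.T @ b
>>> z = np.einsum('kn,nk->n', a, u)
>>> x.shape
(7, 5)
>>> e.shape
(7, 11)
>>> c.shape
(7, 5)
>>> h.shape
(5, 7)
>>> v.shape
(11, 5)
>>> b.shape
(23, 5)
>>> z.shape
(7,)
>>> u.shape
(7, 7)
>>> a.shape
(7, 7)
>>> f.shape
(23, 7)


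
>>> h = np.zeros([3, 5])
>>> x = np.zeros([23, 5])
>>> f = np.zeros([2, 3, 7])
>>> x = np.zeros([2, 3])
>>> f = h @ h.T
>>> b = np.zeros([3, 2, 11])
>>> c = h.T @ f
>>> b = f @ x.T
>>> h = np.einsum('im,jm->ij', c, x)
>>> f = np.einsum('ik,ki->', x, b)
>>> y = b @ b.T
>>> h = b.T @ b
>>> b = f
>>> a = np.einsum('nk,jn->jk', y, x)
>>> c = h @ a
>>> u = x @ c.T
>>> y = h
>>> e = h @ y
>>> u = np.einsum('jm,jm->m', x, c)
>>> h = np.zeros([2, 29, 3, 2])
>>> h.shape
(2, 29, 3, 2)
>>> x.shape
(2, 3)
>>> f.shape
()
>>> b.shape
()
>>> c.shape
(2, 3)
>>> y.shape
(2, 2)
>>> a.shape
(2, 3)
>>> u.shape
(3,)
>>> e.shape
(2, 2)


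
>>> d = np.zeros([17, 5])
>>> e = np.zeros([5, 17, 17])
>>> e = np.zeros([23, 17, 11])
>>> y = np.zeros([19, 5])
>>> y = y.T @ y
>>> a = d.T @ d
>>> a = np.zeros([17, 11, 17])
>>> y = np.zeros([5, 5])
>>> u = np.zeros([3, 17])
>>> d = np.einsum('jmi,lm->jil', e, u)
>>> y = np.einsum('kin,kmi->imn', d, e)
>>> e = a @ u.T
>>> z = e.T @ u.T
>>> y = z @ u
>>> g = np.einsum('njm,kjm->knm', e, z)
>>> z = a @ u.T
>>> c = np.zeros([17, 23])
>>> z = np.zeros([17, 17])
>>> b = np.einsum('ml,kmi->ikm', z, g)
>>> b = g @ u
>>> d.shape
(23, 11, 3)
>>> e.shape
(17, 11, 3)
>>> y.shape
(3, 11, 17)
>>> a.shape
(17, 11, 17)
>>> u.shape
(3, 17)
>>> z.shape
(17, 17)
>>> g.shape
(3, 17, 3)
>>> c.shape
(17, 23)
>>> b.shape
(3, 17, 17)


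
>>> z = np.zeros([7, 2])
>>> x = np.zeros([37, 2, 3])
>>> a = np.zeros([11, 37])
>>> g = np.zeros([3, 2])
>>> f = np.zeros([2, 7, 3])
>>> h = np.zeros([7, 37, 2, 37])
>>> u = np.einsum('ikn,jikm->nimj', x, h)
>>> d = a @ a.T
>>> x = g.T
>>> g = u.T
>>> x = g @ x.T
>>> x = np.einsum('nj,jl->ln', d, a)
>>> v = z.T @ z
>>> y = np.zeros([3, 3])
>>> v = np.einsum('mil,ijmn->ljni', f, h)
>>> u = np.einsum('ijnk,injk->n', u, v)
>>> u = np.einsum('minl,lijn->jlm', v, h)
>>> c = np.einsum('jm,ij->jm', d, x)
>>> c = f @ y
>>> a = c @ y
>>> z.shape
(7, 2)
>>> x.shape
(37, 11)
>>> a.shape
(2, 7, 3)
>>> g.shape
(7, 37, 37, 3)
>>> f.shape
(2, 7, 3)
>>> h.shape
(7, 37, 2, 37)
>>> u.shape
(2, 7, 3)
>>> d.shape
(11, 11)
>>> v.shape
(3, 37, 37, 7)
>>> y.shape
(3, 3)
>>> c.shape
(2, 7, 3)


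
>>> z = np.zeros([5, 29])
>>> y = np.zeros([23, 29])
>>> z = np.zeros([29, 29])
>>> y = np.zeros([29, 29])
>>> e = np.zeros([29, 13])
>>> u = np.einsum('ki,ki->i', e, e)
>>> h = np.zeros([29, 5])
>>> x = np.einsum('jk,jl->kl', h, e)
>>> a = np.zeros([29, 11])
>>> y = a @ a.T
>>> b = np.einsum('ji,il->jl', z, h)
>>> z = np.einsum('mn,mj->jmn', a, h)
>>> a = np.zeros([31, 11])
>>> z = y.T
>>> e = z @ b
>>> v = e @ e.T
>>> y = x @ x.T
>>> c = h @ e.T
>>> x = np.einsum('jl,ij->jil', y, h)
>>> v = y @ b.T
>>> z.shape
(29, 29)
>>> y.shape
(5, 5)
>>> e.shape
(29, 5)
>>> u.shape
(13,)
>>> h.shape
(29, 5)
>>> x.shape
(5, 29, 5)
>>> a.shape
(31, 11)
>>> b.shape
(29, 5)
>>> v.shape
(5, 29)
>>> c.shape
(29, 29)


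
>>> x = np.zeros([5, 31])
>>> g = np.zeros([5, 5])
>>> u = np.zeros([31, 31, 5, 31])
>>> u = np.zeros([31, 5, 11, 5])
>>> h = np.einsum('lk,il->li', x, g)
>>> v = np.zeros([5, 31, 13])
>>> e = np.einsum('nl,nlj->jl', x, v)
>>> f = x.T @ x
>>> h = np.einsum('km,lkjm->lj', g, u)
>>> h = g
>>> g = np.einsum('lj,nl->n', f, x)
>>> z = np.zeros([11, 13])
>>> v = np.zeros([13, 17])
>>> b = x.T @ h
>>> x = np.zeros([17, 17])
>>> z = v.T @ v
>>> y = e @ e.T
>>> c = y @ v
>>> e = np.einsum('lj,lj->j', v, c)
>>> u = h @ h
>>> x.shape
(17, 17)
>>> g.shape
(5,)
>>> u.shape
(5, 5)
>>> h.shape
(5, 5)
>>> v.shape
(13, 17)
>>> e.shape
(17,)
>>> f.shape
(31, 31)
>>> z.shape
(17, 17)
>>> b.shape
(31, 5)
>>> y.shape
(13, 13)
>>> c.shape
(13, 17)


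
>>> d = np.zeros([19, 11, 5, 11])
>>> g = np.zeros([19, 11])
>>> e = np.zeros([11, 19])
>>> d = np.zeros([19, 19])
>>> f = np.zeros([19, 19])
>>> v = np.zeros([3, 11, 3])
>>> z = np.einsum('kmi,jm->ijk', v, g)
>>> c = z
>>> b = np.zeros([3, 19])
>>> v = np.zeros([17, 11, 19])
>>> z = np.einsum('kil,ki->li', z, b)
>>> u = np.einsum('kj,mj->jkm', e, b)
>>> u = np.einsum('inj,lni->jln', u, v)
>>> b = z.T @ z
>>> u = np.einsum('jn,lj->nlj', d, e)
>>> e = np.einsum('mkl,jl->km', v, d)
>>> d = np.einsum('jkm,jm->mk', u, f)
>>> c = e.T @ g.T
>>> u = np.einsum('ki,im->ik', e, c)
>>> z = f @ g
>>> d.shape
(19, 11)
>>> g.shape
(19, 11)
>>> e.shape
(11, 17)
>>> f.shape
(19, 19)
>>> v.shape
(17, 11, 19)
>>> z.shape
(19, 11)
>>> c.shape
(17, 19)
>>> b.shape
(19, 19)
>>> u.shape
(17, 11)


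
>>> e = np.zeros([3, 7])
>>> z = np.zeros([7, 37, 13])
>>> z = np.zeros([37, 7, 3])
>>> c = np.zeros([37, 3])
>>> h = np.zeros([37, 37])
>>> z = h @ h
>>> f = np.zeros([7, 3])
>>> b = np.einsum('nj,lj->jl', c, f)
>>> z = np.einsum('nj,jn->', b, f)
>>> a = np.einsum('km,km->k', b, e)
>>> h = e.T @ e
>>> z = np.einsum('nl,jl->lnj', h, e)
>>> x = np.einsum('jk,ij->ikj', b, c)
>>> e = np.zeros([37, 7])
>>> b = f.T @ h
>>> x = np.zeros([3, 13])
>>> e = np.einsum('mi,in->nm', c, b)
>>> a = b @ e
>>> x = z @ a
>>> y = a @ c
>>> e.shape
(7, 37)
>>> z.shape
(7, 7, 3)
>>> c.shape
(37, 3)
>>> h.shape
(7, 7)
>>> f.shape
(7, 3)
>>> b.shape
(3, 7)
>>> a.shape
(3, 37)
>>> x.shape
(7, 7, 37)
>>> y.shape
(3, 3)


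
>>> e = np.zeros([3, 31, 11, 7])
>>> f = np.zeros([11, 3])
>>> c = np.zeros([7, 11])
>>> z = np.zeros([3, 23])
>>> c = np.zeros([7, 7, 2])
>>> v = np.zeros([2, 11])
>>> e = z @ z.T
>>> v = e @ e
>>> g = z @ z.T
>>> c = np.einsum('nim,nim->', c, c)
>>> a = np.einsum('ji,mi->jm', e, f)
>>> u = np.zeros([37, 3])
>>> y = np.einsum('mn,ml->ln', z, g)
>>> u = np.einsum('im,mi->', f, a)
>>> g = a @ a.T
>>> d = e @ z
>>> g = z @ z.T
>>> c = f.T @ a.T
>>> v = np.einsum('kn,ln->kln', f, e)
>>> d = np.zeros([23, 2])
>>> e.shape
(3, 3)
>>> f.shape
(11, 3)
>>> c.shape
(3, 3)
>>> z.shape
(3, 23)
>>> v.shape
(11, 3, 3)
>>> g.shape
(3, 3)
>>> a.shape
(3, 11)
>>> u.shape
()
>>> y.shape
(3, 23)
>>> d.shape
(23, 2)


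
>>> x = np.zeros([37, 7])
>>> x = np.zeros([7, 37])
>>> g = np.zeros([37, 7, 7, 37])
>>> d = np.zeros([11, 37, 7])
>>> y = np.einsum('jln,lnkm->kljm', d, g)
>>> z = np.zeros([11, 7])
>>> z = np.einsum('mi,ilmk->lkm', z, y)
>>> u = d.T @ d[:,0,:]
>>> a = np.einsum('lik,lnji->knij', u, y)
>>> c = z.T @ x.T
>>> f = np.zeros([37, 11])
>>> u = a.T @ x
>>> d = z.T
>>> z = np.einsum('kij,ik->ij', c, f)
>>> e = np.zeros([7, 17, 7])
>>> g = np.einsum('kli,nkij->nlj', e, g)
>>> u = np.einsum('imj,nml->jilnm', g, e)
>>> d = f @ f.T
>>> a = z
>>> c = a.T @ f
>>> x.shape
(7, 37)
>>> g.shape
(37, 17, 37)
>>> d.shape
(37, 37)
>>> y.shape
(7, 37, 11, 37)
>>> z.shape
(37, 7)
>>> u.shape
(37, 37, 7, 7, 17)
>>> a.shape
(37, 7)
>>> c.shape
(7, 11)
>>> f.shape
(37, 11)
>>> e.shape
(7, 17, 7)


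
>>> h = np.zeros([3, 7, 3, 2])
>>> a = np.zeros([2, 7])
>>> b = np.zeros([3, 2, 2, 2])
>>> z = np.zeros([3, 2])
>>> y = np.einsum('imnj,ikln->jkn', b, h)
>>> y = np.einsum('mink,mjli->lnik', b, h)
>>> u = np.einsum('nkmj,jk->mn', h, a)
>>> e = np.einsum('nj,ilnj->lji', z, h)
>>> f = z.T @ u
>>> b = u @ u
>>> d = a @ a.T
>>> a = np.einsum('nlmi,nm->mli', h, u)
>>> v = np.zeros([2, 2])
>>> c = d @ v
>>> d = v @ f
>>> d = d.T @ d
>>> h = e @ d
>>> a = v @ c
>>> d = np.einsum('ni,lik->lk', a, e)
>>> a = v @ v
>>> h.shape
(7, 2, 3)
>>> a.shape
(2, 2)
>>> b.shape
(3, 3)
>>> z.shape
(3, 2)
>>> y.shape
(3, 2, 2, 2)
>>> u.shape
(3, 3)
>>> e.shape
(7, 2, 3)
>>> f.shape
(2, 3)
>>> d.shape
(7, 3)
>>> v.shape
(2, 2)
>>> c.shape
(2, 2)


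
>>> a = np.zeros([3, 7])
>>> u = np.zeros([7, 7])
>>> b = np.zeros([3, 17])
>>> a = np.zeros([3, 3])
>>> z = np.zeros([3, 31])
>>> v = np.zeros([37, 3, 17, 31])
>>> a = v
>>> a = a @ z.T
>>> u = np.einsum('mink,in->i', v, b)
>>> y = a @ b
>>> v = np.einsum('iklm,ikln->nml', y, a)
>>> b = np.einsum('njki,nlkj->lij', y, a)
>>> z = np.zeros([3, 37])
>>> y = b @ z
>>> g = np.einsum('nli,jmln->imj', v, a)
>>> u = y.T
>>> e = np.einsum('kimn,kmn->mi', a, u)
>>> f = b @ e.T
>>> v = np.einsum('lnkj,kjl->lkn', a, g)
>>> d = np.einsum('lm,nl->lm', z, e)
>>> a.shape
(37, 3, 17, 3)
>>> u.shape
(37, 17, 3)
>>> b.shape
(3, 17, 3)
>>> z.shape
(3, 37)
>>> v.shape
(37, 17, 3)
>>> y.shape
(3, 17, 37)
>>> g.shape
(17, 3, 37)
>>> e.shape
(17, 3)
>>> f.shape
(3, 17, 17)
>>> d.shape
(3, 37)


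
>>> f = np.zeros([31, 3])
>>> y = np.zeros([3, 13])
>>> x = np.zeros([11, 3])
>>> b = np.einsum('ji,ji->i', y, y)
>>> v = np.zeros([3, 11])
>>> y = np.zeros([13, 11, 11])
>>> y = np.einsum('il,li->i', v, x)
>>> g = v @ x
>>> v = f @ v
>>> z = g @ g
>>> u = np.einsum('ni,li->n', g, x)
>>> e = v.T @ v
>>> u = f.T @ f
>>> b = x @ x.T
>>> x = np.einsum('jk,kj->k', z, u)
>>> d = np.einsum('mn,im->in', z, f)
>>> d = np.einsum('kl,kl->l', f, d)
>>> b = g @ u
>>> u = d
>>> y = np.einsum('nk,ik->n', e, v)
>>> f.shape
(31, 3)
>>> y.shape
(11,)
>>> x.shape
(3,)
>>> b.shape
(3, 3)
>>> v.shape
(31, 11)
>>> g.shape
(3, 3)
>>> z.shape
(3, 3)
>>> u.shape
(3,)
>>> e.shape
(11, 11)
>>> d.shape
(3,)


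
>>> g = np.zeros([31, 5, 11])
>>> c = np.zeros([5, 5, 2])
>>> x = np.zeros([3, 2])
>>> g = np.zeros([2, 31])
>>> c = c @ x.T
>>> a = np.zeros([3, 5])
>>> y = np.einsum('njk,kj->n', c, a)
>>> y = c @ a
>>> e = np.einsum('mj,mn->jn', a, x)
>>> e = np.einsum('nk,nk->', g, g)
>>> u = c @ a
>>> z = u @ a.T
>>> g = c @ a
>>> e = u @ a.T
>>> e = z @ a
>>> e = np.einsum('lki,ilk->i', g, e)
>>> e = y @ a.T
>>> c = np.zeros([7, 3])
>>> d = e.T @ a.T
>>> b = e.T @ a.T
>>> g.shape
(5, 5, 5)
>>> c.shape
(7, 3)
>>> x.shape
(3, 2)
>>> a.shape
(3, 5)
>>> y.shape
(5, 5, 5)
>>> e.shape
(5, 5, 3)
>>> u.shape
(5, 5, 5)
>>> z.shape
(5, 5, 3)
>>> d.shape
(3, 5, 3)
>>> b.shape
(3, 5, 3)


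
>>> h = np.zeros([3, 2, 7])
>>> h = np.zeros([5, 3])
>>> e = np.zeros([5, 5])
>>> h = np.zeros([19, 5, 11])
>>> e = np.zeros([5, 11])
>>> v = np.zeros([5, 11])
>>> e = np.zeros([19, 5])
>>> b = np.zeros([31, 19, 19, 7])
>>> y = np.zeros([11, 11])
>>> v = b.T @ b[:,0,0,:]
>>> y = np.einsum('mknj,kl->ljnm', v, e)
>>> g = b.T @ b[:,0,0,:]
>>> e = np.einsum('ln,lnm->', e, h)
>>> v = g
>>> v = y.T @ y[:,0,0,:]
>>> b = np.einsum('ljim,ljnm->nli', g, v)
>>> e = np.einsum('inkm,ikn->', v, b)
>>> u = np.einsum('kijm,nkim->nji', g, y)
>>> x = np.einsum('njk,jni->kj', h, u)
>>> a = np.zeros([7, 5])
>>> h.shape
(19, 5, 11)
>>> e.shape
()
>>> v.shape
(7, 19, 7, 7)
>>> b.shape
(7, 7, 19)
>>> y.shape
(5, 7, 19, 7)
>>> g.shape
(7, 19, 19, 7)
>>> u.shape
(5, 19, 19)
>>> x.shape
(11, 5)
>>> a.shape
(7, 5)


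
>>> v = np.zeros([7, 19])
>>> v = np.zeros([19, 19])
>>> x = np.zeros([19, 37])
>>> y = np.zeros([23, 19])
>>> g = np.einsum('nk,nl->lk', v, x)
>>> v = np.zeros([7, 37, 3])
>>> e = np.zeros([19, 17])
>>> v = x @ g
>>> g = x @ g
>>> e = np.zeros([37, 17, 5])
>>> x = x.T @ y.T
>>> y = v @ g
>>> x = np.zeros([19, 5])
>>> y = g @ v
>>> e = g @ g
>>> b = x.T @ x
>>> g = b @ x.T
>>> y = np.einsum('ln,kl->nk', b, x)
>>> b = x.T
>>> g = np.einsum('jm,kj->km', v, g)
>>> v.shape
(19, 19)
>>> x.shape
(19, 5)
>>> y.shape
(5, 19)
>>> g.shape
(5, 19)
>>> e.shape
(19, 19)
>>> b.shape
(5, 19)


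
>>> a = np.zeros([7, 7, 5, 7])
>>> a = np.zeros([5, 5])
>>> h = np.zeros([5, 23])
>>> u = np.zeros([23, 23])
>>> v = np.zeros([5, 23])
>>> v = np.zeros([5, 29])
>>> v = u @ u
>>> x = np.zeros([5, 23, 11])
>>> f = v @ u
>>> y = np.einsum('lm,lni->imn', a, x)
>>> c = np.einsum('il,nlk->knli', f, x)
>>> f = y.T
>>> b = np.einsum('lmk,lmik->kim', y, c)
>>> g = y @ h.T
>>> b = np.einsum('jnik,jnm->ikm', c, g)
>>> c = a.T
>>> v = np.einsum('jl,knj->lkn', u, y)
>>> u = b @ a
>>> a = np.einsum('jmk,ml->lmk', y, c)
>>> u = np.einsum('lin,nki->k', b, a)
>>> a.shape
(5, 5, 23)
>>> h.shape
(5, 23)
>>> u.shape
(5,)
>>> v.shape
(23, 11, 5)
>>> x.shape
(5, 23, 11)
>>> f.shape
(23, 5, 11)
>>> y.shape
(11, 5, 23)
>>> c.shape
(5, 5)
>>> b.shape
(23, 23, 5)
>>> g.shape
(11, 5, 5)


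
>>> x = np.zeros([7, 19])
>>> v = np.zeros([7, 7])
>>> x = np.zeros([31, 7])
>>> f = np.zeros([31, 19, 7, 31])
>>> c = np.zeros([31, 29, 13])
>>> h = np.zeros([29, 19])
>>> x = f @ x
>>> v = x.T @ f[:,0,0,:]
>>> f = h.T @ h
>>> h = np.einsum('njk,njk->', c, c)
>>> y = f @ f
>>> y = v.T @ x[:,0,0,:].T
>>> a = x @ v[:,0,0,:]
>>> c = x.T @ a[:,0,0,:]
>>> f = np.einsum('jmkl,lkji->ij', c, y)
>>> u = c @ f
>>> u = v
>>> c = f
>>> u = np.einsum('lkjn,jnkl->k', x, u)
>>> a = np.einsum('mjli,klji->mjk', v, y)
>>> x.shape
(31, 19, 7, 7)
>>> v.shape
(7, 7, 19, 31)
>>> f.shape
(31, 7)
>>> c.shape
(31, 7)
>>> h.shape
()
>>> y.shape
(31, 19, 7, 31)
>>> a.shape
(7, 7, 31)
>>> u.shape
(19,)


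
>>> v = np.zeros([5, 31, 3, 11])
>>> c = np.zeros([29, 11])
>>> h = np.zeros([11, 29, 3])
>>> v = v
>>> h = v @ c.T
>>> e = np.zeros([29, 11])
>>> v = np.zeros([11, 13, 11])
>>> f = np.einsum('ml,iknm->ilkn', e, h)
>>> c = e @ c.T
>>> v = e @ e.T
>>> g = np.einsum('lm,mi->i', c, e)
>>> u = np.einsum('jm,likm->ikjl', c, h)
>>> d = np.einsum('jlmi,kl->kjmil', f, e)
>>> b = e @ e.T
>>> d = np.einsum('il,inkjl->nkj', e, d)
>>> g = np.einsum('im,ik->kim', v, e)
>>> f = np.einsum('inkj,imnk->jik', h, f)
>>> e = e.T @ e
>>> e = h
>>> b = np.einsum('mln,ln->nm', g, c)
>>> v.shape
(29, 29)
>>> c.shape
(29, 29)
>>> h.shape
(5, 31, 3, 29)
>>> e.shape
(5, 31, 3, 29)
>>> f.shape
(29, 5, 3)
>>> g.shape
(11, 29, 29)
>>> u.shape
(31, 3, 29, 5)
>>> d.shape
(5, 31, 3)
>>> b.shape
(29, 11)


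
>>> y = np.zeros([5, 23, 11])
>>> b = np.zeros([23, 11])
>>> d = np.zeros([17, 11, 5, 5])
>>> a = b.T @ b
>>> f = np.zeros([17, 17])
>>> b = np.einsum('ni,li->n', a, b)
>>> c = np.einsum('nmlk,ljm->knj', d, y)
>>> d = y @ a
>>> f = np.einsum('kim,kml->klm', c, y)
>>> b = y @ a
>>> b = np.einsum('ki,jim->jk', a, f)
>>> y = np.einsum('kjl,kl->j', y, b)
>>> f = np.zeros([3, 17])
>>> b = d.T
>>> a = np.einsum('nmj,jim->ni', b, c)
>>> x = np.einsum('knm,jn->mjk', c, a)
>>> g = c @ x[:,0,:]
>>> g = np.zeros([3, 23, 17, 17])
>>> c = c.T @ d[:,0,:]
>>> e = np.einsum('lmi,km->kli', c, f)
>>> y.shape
(23,)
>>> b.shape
(11, 23, 5)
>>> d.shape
(5, 23, 11)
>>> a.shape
(11, 17)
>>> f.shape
(3, 17)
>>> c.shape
(23, 17, 11)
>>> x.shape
(23, 11, 5)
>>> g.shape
(3, 23, 17, 17)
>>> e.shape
(3, 23, 11)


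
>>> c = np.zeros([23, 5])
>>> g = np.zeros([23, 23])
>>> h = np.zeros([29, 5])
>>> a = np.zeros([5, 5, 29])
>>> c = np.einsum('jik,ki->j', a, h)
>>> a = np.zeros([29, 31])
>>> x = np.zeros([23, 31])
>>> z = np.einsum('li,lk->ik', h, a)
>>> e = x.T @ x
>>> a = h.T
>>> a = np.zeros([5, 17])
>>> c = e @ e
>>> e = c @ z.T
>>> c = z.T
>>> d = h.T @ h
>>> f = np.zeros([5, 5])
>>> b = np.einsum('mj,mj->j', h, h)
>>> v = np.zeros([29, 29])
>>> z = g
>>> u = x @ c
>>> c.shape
(31, 5)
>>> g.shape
(23, 23)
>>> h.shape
(29, 5)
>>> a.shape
(5, 17)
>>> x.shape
(23, 31)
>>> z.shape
(23, 23)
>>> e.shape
(31, 5)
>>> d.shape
(5, 5)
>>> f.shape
(5, 5)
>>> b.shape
(5,)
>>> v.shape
(29, 29)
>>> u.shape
(23, 5)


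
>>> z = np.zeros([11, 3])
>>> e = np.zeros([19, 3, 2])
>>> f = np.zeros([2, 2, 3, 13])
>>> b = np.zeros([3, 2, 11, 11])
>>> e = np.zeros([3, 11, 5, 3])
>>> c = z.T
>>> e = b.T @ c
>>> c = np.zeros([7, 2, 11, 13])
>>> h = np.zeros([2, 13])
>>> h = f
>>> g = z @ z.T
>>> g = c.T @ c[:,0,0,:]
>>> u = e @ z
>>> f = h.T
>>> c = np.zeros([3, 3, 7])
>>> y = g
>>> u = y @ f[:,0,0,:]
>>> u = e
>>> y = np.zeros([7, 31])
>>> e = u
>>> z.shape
(11, 3)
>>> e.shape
(11, 11, 2, 11)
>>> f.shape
(13, 3, 2, 2)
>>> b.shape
(3, 2, 11, 11)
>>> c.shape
(3, 3, 7)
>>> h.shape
(2, 2, 3, 13)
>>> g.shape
(13, 11, 2, 13)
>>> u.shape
(11, 11, 2, 11)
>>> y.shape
(7, 31)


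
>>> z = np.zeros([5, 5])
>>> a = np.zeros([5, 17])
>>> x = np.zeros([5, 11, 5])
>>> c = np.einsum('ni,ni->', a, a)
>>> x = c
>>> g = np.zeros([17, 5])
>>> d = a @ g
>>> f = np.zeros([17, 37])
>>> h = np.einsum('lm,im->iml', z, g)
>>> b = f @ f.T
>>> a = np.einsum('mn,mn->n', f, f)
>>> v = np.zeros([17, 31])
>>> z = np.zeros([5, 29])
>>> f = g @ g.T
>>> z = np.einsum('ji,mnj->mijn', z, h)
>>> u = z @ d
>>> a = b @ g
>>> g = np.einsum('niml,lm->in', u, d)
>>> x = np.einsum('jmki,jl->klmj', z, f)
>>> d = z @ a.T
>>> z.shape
(17, 29, 5, 5)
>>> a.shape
(17, 5)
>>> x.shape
(5, 17, 29, 17)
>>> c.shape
()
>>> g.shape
(29, 17)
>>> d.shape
(17, 29, 5, 17)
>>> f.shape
(17, 17)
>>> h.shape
(17, 5, 5)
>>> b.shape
(17, 17)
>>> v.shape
(17, 31)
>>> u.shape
(17, 29, 5, 5)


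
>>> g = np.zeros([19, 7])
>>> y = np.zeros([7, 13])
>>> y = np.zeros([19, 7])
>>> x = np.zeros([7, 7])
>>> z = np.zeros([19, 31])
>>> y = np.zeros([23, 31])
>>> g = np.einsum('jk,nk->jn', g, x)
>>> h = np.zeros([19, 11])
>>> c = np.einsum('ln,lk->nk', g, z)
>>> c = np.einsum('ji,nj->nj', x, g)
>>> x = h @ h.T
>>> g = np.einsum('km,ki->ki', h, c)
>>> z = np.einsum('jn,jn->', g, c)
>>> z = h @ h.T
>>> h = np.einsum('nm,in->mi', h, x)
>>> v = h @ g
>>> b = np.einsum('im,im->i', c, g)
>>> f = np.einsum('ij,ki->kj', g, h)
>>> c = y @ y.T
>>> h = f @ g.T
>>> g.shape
(19, 7)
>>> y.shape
(23, 31)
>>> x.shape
(19, 19)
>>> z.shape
(19, 19)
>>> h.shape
(11, 19)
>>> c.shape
(23, 23)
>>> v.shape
(11, 7)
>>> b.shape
(19,)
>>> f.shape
(11, 7)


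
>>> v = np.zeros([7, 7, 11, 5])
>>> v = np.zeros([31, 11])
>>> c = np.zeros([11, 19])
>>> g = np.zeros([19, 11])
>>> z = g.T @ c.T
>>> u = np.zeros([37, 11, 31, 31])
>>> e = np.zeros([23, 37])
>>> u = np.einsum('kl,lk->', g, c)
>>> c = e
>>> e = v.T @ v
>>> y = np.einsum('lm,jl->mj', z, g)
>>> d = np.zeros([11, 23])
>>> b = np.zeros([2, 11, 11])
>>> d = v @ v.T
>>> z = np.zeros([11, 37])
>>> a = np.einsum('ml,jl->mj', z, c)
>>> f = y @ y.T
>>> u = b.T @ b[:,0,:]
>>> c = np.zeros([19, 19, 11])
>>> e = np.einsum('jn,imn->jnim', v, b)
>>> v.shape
(31, 11)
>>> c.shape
(19, 19, 11)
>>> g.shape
(19, 11)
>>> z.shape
(11, 37)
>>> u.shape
(11, 11, 11)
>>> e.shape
(31, 11, 2, 11)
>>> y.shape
(11, 19)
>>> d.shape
(31, 31)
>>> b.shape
(2, 11, 11)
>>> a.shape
(11, 23)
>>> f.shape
(11, 11)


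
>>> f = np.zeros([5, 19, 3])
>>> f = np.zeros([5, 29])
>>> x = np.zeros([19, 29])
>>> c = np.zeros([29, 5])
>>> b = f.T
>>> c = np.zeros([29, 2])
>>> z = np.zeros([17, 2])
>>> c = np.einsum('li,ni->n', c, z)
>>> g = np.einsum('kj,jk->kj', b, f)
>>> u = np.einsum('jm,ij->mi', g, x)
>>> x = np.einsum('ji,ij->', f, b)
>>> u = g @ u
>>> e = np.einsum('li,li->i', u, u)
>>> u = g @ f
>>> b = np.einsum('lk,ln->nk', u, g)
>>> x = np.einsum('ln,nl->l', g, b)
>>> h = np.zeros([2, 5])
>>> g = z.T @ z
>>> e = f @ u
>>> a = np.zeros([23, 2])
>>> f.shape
(5, 29)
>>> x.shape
(29,)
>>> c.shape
(17,)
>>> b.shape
(5, 29)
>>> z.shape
(17, 2)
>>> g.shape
(2, 2)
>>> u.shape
(29, 29)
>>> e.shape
(5, 29)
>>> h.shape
(2, 5)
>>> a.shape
(23, 2)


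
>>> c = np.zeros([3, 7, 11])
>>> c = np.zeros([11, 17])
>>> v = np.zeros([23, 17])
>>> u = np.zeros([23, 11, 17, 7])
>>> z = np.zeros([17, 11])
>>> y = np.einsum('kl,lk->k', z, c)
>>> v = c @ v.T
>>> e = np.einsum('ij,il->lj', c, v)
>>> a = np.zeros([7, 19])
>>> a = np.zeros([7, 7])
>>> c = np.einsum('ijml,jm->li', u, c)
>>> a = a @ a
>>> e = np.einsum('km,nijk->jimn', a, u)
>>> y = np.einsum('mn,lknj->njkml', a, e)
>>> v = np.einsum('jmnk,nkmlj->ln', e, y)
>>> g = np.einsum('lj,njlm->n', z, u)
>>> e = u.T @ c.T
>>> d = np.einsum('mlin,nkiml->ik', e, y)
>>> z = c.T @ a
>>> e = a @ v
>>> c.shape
(7, 23)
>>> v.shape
(7, 7)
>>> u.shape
(23, 11, 17, 7)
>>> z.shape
(23, 7)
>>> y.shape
(7, 23, 11, 7, 17)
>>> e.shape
(7, 7)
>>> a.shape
(7, 7)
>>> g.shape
(23,)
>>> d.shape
(11, 23)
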